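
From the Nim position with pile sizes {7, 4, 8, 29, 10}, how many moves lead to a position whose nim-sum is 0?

Compute the nim-sum pairwise:
7 ⊕ 4 = 3
3 ⊕ 8 = 11
11 ⊕ 29 = 22
22 ⊕ 10 = 28
The overall nim-sum is X = 28. A pile of size p has a winning move iff p XOR X < p (reduce it to p XOR X).
  7: 7 XOR 28 = 27 ≥ 7 — no move.
  4: 4 XOR 28 = 24 ≥ 4 — no move.
  8: 8 XOR 28 = 20 ≥ 8 — no move.
  29: 29 XOR 28 = 1 < 29 — winning move (to 1).
  10: 10 XOR 28 = 22 ≥ 10 — no move.
That gives 1 winning move.

1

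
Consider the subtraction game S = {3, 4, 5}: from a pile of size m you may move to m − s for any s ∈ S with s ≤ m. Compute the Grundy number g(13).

1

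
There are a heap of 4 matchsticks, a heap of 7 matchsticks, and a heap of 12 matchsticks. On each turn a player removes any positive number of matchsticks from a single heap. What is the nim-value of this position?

15

Nim-sum: 4 ⊕ 7 ⊕ 12 = 15.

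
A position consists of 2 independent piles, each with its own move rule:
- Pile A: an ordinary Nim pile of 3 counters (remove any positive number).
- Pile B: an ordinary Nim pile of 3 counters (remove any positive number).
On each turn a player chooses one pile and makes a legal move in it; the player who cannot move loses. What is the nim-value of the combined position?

0

Pile A is a plain Nim pile of size 3, so its Grundy value is 3.
Pile B is a plain Nim pile of size 3, so its Grundy value is 3.
The value of a disjunctive sum is the nim-sum of the parts.
Combined value = 3 XOR 3 = 0.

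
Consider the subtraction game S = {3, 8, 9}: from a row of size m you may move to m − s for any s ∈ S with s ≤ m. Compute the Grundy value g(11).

3

Grundy values for subtraction set {3, 8, 9}:
g(0) = mex{} = 0
g(1) = mex{} = 0
g(2) = mex{} = 0
g(3) = mex{0} = 1
g(4) = mex{0} = 1
g(5) = mex{0} = 1
g(6) = mex{1} = 0
g(7) = mex{1} = 0
g(8) = mex{0,1} = 2
g(9) = mex{0} = 1
g(10) = mex{0} = 1
g(11) = mex{0,1,2} = 3
So g(11) = 3.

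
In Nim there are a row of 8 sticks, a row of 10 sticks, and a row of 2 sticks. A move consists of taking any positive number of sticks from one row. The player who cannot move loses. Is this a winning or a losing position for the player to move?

Losing position

Bitwise XOR of the heap sizes:
  1000  (8)
  1010  (10)
  0010  (2)
  ----
  0000  (0)
The nim-sum is 0, so this is a P-position: the player to move is in a losing position under optimal play.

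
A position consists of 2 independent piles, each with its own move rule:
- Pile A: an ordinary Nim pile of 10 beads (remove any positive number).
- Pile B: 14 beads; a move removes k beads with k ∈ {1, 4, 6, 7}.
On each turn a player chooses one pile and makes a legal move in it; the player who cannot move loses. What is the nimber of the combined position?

Pile A is a plain Nim pile of size 10, so its Grundy value is 10.
For pile B, compute g(0), g(1), … with moves {1, 4, 6, 7}:
g(0) = mex{} = 0
g(1) = mex{0} = 1
g(2) = mex{1} = 0
g(3) = mex{0} = 1
g(4) = mex{0,1} = 2
g(5) = mex{1,2} = 0
g(6) = mex{0} = 1
g(7) = mex{0,1} = 2
g(8) = mex{0,1,2} = 3
g(9) = mex{0,1,3} = 2
g(10) = mex{1,2} = 0
g(11) = mex{0,2} = 1
g(12) = mex{0,1,3} = 2
g(13) = mex{1,2} = 0
g(14) = mex{0,2,3} = 1
So g(14) = 1.
The value of a disjunctive sum is the nim-sum of the parts.
Combined value = 10 XOR 1 = 11.

11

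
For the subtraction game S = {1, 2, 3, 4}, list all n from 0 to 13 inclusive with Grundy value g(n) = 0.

Build the Grundy sequence with g(k) = mex{g(k−s) : s ∈ {1, 2, 3, 4}, s ≤ k}:
g(0) = mex{} = 0
g(1) = mex{0} = 1
g(2) = mex{0,1} = 2
g(3) = mex{0,1,2} = 3
g(4) = mex{0,1,2,3} = 4
g(5) = mex{1,2,3,4} = 0
g(6) = mex{0,2,3,4} = 1
g(7) = mex{0,1,3,4} = 2
g(8) = mex{0,1,2,4} = 3
g(9) = mex{0,1,2,3} = 4
g(10) = mex{1,2,3,4} = 0
g(11) = mex{0,2,3,4} = 1
g(12) = mex{0,1,3,4} = 2
g(13) = mex{0,1,2,4} = 3
The P-positions (g = 0) in 0..13 are 0, 5, 10.

0, 5, 10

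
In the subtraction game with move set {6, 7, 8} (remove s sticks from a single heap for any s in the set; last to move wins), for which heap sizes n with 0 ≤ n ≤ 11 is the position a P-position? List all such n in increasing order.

Grundy values for subtraction set {6, 7, 8}:
k:     0  1  2  3  4  5  6  7  8  9 10 11
g(k):  0  0  0  0  0  0  1  1  1  1  1  1
The P-positions (g = 0) in 0..11 are 0, 1, 2, 3, 4, 5.

0, 1, 2, 3, 4, 5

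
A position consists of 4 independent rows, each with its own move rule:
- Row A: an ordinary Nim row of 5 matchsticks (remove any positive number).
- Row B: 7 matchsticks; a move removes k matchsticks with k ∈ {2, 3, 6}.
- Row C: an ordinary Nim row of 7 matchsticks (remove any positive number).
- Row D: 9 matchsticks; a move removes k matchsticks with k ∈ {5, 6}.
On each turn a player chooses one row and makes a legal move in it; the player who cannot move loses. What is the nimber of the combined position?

2

Row A is a plain Nim row of size 5, so its Grundy value is 5.
Build the Grundy sequence for row B with g(k) = mex{g(k−s) : s ∈ {2, 3, 6}, s ≤ k}:
g(0) = mex{} = 0
g(1) = mex{} = 0
g(2) = mex{0} = 1
g(3) = mex{0} = 1
g(4) = mex{0,1} = 2
g(5) = mex{1} = 0
g(6) = mex{0,1,2} = 3
g(7) = mex{0,2} = 1
So g(7) = 1.
Row C is a plain Nim row of size 7, so its Grundy value is 7.
Build the Grundy sequence for row D with g(k) = mex{g(k−s) : s ∈ {5, 6}, s ≤ k}:
g(0) = mex{} = 0
g(1) = mex{} = 0
g(2) = mex{} = 0
g(3) = mex{} = 0
g(4) = mex{} = 0
g(5) = mex{0} = 1
g(6) = mex{0} = 1
g(7) = mex{0} = 1
g(8) = mex{0} = 1
g(9) = mex{0} = 1
So g(9) = 1.
By the Sprague-Grundy theorem, the Grundy value of a sum of independent games is the XOR of the component values.
Combined value = 5 XOR 1 XOR 7 XOR 1 = 2.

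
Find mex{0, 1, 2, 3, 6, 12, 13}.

The values 0, 1, 2, 3 are all present; 4 is the first non-negative integer missing from the set.

4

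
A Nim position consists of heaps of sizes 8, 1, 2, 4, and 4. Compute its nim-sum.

11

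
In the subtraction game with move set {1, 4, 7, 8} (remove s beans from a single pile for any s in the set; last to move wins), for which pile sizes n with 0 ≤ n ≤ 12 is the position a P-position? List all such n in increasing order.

0, 2, 5, 11

Build the Grundy sequence with g(k) = mex{g(k−s) : s ∈ {1, 4, 7, 8}, s ≤ k}:
g(0) = mex{} = 0
g(1) = mex{0} = 1
g(2) = mex{1} = 0
g(3) = mex{0} = 1
g(4) = mex{0,1} = 2
g(5) = mex{1,2} = 0
g(6) = mex{0} = 1
g(7) = mex{0,1} = 2
g(8) = mex{0,1,2} = 3
g(9) = mex{0,1,3} = 2
g(10) = mex{0,1,2} = 3
g(11) = mex{1,2,3} = 0
g(12) = mex{0,2,3} = 1
The P-positions (g = 0) in 0..12 are 0, 2, 5, 11.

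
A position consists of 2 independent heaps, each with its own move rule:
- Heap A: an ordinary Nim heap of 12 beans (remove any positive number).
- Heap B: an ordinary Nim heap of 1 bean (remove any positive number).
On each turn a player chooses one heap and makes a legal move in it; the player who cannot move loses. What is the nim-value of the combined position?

Heap A is a plain Nim heap of size 12, so its Grundy value is 12.
Heap B is a plain Nim heap of size 1, so its Grundy value is 1.
By the Sprague-Grundy theorem, the Grundy value of a sum of independent games is the XOR of the component values.
Combined value = 12 ⊕ 1 = 13.

13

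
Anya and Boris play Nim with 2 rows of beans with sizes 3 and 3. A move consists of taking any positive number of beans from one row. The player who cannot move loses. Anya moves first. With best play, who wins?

Boris wins

Compute the nim-sum pairwise:
3 XOR 3 = 0
The nim-sum is 0, so this is a P-position: the player to move is in a losing position under optimal play; Anya is about to move from it and so loses — Boris wins.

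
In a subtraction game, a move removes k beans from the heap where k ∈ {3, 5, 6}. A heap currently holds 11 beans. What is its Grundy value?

Build the Grundy sequence with g(k) = mex{g(k−s) : s ∈ {3, 5, 6}, s ≤ k}:
k:     0  1  2  3  4  5  6  7  8  9 10 11
g(k):  0  0  0  1  1  1  2  2  2  0  0  0
So g(11) = 0.

0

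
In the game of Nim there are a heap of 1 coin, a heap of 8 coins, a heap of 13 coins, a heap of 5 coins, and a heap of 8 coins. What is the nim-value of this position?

Nim-sum: 1 ^ 8 ^ 13 ^ 5 ^ 8 = 9.

9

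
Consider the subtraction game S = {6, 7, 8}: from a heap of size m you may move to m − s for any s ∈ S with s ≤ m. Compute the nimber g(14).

0

Build the Grundy sequence with g(k) = mex{g(k−s) : s ∈ {6, 7, 8}, s ≤ k}:
g(0) = mex{} = 0
g(1) = mex{} = 0
g(2) = mex{} = 0
g(3) = mex{} = 0
g(4) = mex{} = 0
g(5) = mex{} = 0
g(6) = mex{0} = 1
g(7) = mex{0} = 1
g(8) = mex{0} = 1
g(9) = mex{0} = 1
g(10) = mex{0} = 1
g(11) = mex{0} = 1
g(12) = mex{0,1} = 2
g(13) = mex{0,1} = 2
g(14) = mex{1} = 0
So g(14) = 0.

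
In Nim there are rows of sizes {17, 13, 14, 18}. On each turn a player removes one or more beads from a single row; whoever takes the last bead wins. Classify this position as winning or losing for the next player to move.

Losing position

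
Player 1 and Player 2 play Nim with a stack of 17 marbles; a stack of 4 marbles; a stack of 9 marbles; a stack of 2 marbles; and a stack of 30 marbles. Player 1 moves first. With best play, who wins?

Player 2 wins

Nim-sum: 17 ⊕ 4 ⊕ 9 ⊕ 2 ⊕ 30 = 0.
The nim-sum is 0, so this is a P-position: the player to move is in a losing position under optimal play; Player 1 is about to move from it and so loses — Player 2 wins.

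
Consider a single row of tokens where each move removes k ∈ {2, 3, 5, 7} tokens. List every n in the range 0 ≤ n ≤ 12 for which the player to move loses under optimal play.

0, 1, 9, 10

Build the Grundy sequence with g(k) = mex{g(k−s) : s ∈ {2, 3, 5, 7}, s ≤ k}:
k:     0  1  2  3  4  5  6  7  8  9 10 11 12
g(k):  0  0  1  1  2  2  3  3  4  0  0  1  1
The P-positions (g = 0) in 0..12 are 0, 1, 9, 10.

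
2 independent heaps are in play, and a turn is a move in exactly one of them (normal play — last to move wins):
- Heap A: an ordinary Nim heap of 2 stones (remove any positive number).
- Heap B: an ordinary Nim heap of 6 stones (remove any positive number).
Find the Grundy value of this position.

Heap A is a plain Nim heap of size 2, so its Grundy value is 2.
Heap B is a plain Nim heap of size 6, so its Grundy value is 6.
By the Sprague-Grundy theorem, the Grundy value of a sum of independent games is the XOR of the component values.
Combined value = 2 ⊕ 6 = 4.

4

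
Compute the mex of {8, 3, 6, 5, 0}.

0 is in the set but 1 is not, so the mex is 1.

1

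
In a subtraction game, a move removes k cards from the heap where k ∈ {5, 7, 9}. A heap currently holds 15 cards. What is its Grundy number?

0

Compute g(0), g(1), … for moves {5, 7, 9}:
k:     0  1  2  3  4  5  6  7  8  9 10 11 12 13 14 15
g(k):  0  0  0  0  0  1  1  1  1  1  2  2  2  2  0  0
So g(15) = 0.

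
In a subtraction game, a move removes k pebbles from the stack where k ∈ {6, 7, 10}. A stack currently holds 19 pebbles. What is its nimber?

Build the Grundy sequence with g(k) = mex{g(k−s) : s ∈ {6, 7, 10}, s ≤ k}:
k:     0  1  2  3  4  5  6  7  8  9 10 11 12 13 14 15 16 17 18 19
g(k):  0  0  0  0  0  0  1  1  1  1  1  1  2  2  2  2  0  0  0  0
So g(19) = 0.

0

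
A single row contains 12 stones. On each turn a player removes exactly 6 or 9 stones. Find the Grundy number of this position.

2

Build the Grundy sequence with g(k) = mex{g(k−s) : s ∈ {6, 9}, s ≤ k}:
k:     0  1  2  3  4  5  6  7  8  9 10 11 12
g(k):  0  0  0  0  0  0  1  1  1  1  1  1  2
So g(12) = 2.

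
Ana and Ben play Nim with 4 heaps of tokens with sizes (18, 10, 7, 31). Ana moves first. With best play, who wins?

Compute the nim-sum pairwise:
18 ⊕ 10 = 24
24 ⊕ 7 = 31
31 ⊕ 31 = 0
The nim-sum is 0, so this is a P-position: the player to move is in a losing position under optimal play; Ana is about to move from it and so loses — Ben wins.

Ben wins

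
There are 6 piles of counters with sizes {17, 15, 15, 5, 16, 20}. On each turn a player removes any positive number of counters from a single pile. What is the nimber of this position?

Write each in binary and XOR column by column:
  10001  (17)
  01111  (15)
  01111  (15)
  00101  (5)
  10000  (16)
  10100  (20)
  -----
  10000  (16)

16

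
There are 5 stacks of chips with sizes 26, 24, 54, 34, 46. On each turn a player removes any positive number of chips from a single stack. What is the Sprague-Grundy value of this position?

In binary:
  011010  (26)
  011000  (24)
  110110  (54)
  100010  (34)
  101110  (46)
  ------
  111000  (56)

56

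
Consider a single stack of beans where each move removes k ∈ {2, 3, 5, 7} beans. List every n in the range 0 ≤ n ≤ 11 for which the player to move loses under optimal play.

0, 1, 9, 10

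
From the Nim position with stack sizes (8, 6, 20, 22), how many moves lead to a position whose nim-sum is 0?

1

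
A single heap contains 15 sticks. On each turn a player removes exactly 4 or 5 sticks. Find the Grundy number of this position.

1

Grundy values for subtraction set {4, 5}:
k:     0  1  2  3  4  5  6  7  8  9 10 11 12 13 14 15
g(k):  0  0  0  0  1  1  1  1  2  0  0  0  0  1  1  1
So g(15) = 1.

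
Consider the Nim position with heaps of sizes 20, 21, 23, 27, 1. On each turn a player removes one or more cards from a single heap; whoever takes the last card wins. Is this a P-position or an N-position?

Nim-sum: 20 XOR 21 XOR 23 XOR 27 XOR 1 = 12.
The nim-sum is 12 ≠ 0, so this is an N-position: the player to move can win.

N-position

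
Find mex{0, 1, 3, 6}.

2

The values 0, 1 are all present; 2 is the first non-negative integer missing from the set.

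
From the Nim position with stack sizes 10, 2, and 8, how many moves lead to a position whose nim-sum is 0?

0

In binary:
  1010  (10)
  0010  (2)
  1000  (8)
  ----
  0000  (0)
The nim-sum is already 0, so every move leaves a nonzero nim-sum — there are no winning moves.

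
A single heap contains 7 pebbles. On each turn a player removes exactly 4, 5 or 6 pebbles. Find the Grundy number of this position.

Build the Grundy sequence with g(k) = mex{g(k−s) : s ∈ {4, 5, 6}, s ≤ k}:
g(0) = mex{} = 0
g(1) = mex{} = 0
g(2) = mex{} = 0
g(3) = mex{} = 0
g(4) = mex{0} = 1
g(5) = mex{0} = 1
g(6) = mex{0} = 1
g(7) = mex{0} = 1
So g(7) = 1.

1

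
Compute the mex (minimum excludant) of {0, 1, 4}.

2

The values 0, 1 are all present; 2 is the first non-negative integer missing from the set.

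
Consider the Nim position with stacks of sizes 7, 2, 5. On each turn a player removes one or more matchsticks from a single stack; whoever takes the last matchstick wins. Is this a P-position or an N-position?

Compute the nim-sum pairwise:
7 ⊕ 2 = 5
5 ⊕ 5 = 0
The nim-sum is 0, so this is a P-position: the player to move is in a losing position under optimal play.

P-position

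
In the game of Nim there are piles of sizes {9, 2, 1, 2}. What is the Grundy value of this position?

8

Write each in binary and XOR column by column:
  1001  (9)
  0010  (2)
  0001  (1)
  0010  (2)
  ----
  1000  (8)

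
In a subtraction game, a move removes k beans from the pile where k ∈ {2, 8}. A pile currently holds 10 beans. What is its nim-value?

Compute g(0), g(1), … for moves {2, 8}:
g(0) = mex{} = 0
g(1) = mex{} = 0
g(2) = mex{0} = 1
g(3) = mex{0} = 1
g(4) = mex{1} = 0
g(5) = mex{1} = 0
g(6) = mex{0} = 1
g(7) = mex{0} = 1
g(8) = mex{0,1} = 2
g(9) = mex{0,1} = 2
g(10) = mex{1,2} = 0
So g(10) = 0.

0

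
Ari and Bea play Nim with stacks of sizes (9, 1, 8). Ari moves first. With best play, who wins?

Compute the nim-sum pairwise:
9 ^ 1 = 8
8 ^ 8 = 0
The nim-sum is 0, so this is a P-position: the player to move is in a losing position under optimal play; Ari is about to move from it and so loses — Bea wins.

Bea wins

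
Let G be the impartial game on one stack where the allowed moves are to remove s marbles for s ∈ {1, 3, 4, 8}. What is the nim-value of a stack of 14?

Grundy values for subtraction set {1, 3, 4, 8}:
k:     0  1  2  3  4  5  6  7  8  9 10 11 12 13 14
g(k):  0  1  0  1  2  3  2  0  1  0  1  2  3  2  0
So g(14) = 0.

0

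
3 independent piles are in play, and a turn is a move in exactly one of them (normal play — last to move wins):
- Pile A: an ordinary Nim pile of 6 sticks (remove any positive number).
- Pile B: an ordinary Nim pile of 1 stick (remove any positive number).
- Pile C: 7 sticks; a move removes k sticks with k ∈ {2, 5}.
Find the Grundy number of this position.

Pile A is a plain Nim pile of size 6, so its Grundy value is 6.
Pile B is a plain Nim pile of size 1, so its Grundy value is 1.
Grundy values for pile C (subtraction set {2, 5}):
k:     0  1  2  3  4  5  6  7
g(k):  0  0  1  1  0  2  1  0
So g(7) = 0.
By the Sprague-Grundy theorem, the Grundy value of a sum of independent games is the XOR of the component values.
Combined value = 6 ⊕ 1 ⊕ 0 = 7.

7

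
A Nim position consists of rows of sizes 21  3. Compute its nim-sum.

In binary:
  10101  (21)
  00011  (3)
  -----
  10110  (22)

22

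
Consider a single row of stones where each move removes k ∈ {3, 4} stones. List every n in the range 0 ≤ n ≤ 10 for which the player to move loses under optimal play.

0, 1, 2, 7, 8, 9

Build the Grundy sequence with g(k) = mex{g(k−s) : s ∈ {3, 4}, s ≤ k}:
g(0) = mex{} = 0
g(1) = mex{} = 0
g(2) = mex{} = 0
g(3) = mex{0} = 1
g(4) = mex{0} = 1
g(5) = mex{0} = 1
g(6) = mex{0,1} = 2
g(7) = mex{1} = 0
g(8) = mex{1} = 0
g(9) = mex{1,2} = 0
g(10) = mex{0,2} = 1
The P-positions (g = 0) in 0..10 are 0, 1, 2, 7, 8, 9.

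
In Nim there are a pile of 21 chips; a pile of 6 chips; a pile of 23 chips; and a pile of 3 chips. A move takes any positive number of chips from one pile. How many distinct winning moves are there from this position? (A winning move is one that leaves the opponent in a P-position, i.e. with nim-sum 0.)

3

In binary:
  10101  (21)
  00110  (6)
  10111  (23)
  00011  (3)
  -----
  00111  (7)
The overall nim-sum is X = 7. A pile of size p has a winning move iff p XOR X < p (reduce it to p XOR X).
  21: 21 XOR 7 = 18 < 21 — winning move (to 18).
  6: 6 XOR 7 = 1 < 6 — winning move (to 1).
  23: 23 XOR 7 = 16 < 23 — winning move (to 16).
  3: 3 XOR 7 = 4 ≥ 3 — no move.
That gives 3 winning moves.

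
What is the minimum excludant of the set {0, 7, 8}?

0 is in the set but 1 is not, so the mex is 1.

1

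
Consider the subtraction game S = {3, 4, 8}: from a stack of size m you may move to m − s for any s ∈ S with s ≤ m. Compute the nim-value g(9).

3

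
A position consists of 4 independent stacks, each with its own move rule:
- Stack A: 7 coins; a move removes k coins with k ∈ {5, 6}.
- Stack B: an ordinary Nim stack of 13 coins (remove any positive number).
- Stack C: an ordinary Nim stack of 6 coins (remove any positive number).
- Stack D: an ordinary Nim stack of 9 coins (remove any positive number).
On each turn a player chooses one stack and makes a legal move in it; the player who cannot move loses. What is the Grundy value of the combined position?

3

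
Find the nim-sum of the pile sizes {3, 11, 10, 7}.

5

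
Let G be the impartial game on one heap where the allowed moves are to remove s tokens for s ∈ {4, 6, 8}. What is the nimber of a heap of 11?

Grundy values for subtraction set {4, 6, 8}:
g(0) = mex{} = 0
g(1) = mex{} = 0
g(2) = mex{} = 0
g(3) = mex{} = 0
g(4) = mex{0} = 1
g(5) = mex{0} = 1
g(6) = mex{0} = 1
g(7) = mex{0} = 1
g(8) = mex{0,1} = 2
g(9) = mex{0,1} = 2
g(10) = mex{0,1} = 2
g(11) = mex{0,1} = 2
So g(11) = 2.

2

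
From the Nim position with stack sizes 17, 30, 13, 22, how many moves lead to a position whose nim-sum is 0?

3

Compute the nim-sum pairwise:
17 ⊕ 30 = 15
15 ⊕ 13 = 2
2 ⊕ 22 = 20
The overall nim-sum is X = 20. A stack of size p has a winning move iff p XOR X < p (reduce it to p XOR X).
  17: 17 XOR 20 = 5 < 17 — winning move (to 5).
  30: 30 XOR 20 = 10 < 30 — winning move (to 10).
  13: 13 XOR 20 = 25 ≥ 13 — no move.
  22: 22 XOR 20 = 2 < 22 — winning move (to 2).
That gives 3 winning moves.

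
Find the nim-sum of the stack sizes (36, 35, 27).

28

Nim-sum: 36 ⊕ 35 ⊕ 27 = 28.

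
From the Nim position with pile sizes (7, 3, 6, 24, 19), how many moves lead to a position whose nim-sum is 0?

Nim-sum: 7 XOR 3 XOR 6 XOR 24 XOR 19 = 9.
The overall nim-sum is X = 9. A pile of size p has a winning move iff p XOR X < p (reduce it to p XOR X).
  7: 7 XOR 9 = 14 ≥ 7 — no move.
  3: 3 XOR 9 = 10 ≥ 3 — no move.
  6: 6 XOR 9 = 15 ≥ 6 — no move.
  24: 24 XOR 9 = 17 < 24 — winning move (to 17).
  19: 19 XOR 9 = 26 ≥ 19 — no move.
That gives 1 winning move.

1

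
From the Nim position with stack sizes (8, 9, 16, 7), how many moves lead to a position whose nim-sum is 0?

Nim-sum: 8 ⊕ 9 ⊕ 16 ⊕ 7 = 22.
The overall nim-sum is X = 22. A stack of size p has a winning move iff p XOR X < p (reduce it to p XOR X).
  8: 8 XOR 22 = 30 ≥ 8 — no move.
  9: 9 XOR 22 = 31 ≥ 9 — no move.
  16: 16 XOR 22 = 6 < 16 — winning move (to 6).
  7: 7 XOR 22 = 17 ≥ 7 — no move.
That gives 1 winning move.

1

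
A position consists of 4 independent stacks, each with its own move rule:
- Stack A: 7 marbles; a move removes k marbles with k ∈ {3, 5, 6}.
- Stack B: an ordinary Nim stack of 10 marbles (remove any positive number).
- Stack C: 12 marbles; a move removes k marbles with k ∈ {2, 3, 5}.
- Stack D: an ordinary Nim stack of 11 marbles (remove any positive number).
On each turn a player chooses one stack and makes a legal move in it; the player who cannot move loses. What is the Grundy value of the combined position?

Grundy values for stack A (subtraction set {3, 5, 6}):
g(0) = mex{} = 0
g(1) = mex{} = 0
g(2) = mex{} = 0
g(3) = mex{0} = 1
g(4) = mex{0} = 1
g(5) = mex{0} = 1
g(6) = mex{0,1} = 2
g(7) = mex{0,1} = 2
So g(7) = 2.
Stack B is a plain Nim stack of size 10, so its Grundy value is 10.
For stack C, compute g(0), g(1), … with moves {2, 3, 5}:
g(0) = mex{} = 0
g(1) = mex{} = 0
g(2) = mex{0} = 1
g(3) = mex{0} = 1
g(4) = mex{0,1} = 2
g(5) = mex{0,1} = 2
g(6) = mex{0,1,2} = 3
g(7) = mex{1,2} = 0
g(8) = mex{1,2,3} = 0
g(9) = mex{0,2,3} = 1
g(10) = mex{0,2} = 1
g(11) = mex{0,1,3} = 2
g(12) = mex{0,1} = 2
So g(12) = 2.
Stack D is a plain Nim stack of size 11, so its Grundy value is 11.
By the Sprague-Grundy theorem, the Grundy value of a sum of independent games is the XOR of the component values.
Combined value = 2 XOR 10 XOR 2 XOR 11 = 1.

1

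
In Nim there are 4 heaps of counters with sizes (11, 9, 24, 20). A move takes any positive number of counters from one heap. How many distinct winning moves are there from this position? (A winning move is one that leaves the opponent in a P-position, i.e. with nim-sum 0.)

Nim-sum: 11 ^ 9 ^ 24 ^ 20 = 14.
The overall nim-sum is X = 14. A heap of size p has a winning move iff p XOR X < p (reduce it to p XOR X).
  11: 11 XOR 14 = 5 < 11 — winning move (to 5).
  9: 9 XOR 14 = 7 < 9 — winning move (to 7).
  24: 24 XOR 14 = 22 < 24 — winning move (to 22).
  20: 20 XOR 14 = 26 ≥ 20 — no move.
That gives 3 winning moves.

3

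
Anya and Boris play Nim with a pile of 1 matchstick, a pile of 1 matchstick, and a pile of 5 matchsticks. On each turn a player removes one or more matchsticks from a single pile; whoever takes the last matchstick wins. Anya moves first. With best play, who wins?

Anya wins

Bitwise XOR of the heap sizes:
  001  (1)
  001  (1)
  101  (5)
  ---
  101  (5)
The nim-sum is 5 ≠ 0, so this is an N-position: the player to move can win; Anya has a winning move.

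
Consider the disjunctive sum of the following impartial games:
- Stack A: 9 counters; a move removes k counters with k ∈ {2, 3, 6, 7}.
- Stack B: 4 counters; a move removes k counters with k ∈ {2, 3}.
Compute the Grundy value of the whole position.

2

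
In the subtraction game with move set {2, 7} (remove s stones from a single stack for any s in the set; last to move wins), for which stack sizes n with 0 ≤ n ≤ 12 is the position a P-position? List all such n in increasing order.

Compute g(0), g(1), … for moves {2, 7}:
k:     0  1  2  3  4  5  6  7  8  9 10 11 12
g(k):  0  0  1  1  0  0  1  1  2  0  0  1  1
The P-positions (g = 0) in 0..12 are 0, 1, 4, 5, 9, 10.

0, 1, 4, 5, 9, 10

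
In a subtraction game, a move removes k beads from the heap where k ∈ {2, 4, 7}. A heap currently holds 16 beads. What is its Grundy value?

Build the Grundy sequence with g(k) = mex{g(k−s) : s ∈ {2, 4, 7}, s ≤ k}:
k:     0  1  2  3  4  5  6  7  8  9 10 11 12 13 14 15 16
g(k):  0  0  1  1  2  2  0  3  1  0  2  1  0  2  1  0  2
So g(16) = 2.

2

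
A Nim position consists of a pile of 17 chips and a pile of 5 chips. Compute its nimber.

20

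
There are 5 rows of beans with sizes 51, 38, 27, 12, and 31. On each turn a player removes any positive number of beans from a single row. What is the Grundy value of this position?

Write each in binary and XOR column by column:
  110011  (51)
  100110  (38)
  011011  (27)
  001100  (12)
  011111  (31)
  ------
  011101  (29)

29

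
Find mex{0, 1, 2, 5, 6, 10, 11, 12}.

3

The values 0, 1, 2 are all present; 3 is the first non-negative integer missing from the set.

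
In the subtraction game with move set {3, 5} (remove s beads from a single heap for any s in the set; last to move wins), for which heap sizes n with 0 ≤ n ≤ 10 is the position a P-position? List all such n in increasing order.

0, 1, 2, 8, 9, 10

Build the Grundy sequence with g(k) = mex{g(k−s) : s ∈ {3, 5}, s ≤ k}:
k:     0  1  2  3  4  5  6  7  8  9 10
g(k):  0  0  0  1  1  1  2  2  0  0  0
The P-positions (g = 0) in 0..10 are 0, 1, 2, 8, 9, 10.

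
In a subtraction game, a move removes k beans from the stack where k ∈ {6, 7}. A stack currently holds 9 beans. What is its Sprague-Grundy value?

1

Build the Grundy sequence with g(k) = mex{g(k−s) : s ∈ {6, 7}, s ≤ k}:
g(0) = mex{} = 0
g(1) = mex{} = 0
g(2) = mex{} = 0
g(3) = mex{} = 0
g(4) = mex{} = 0
g(5) = mex{} = 0
g(6) = mex{0} = 1
g(7) = mex{0} = 1
g(8) = mex{0} = 1
g(9) = mex{0} = 1
So g(9) = 1.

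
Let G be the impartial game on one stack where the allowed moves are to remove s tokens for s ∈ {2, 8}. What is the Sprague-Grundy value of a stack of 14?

0

Compute g(0), g(1), … for moves {2, 8}:
k:     0  1  2  3  4  5  6  7  8  9 10 11 12 13 14
g(k):  0  0  1  1  0  0  1  1  2  2  0  0  1  1  0
So g(14) = 0.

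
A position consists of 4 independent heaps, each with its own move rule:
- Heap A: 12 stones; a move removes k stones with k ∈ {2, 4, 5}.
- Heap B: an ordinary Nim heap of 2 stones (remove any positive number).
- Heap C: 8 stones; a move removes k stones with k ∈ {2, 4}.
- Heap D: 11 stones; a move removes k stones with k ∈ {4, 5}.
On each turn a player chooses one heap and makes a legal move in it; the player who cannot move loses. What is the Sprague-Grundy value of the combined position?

Build the Grundy sequence for heap A with g(k) = mex{g(k−s) : s ∈ {2, 4, 5}, s ≤ k}:
k:     0  1  2  3  4  5  6  7  8  9 10 11 12
g(k):  0  0  1  1  2  2  3  0  0  1  1  2  2
So g(12) = 2.
Heap B is a plain Nim heap of size 2, so its Grundy value is 2.
For heap C, compute g(0), g(1), … with moves {2, 4}:
k:     0  1  2  3  4  5  6  7  8
g(k):  0  0  1  1  2  2  0  0  1
So g(8) = 1.
Grundy values for heap D (subtraction set {4, 5}):
k:     0  1  2  3  4  5  6  7  8  9 10 11
g(k):  0  0  0  0  1  1  1  1  2  0  0  0
So g(11) = 0.
By the Sprague-Grundy theorem, the Grundy value of a sum of independent games is the XOR of the component values.
Combined value = 2 XOR 2 XOR 1 XOR 0 = 1.

1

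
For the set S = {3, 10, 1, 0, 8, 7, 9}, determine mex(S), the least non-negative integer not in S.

The values 0, 1 are all present; 2 is the first non-negative integer missing from the set.

2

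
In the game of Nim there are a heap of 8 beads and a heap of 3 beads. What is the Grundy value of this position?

Nim-sum: 8 ^ 3 = 11.

11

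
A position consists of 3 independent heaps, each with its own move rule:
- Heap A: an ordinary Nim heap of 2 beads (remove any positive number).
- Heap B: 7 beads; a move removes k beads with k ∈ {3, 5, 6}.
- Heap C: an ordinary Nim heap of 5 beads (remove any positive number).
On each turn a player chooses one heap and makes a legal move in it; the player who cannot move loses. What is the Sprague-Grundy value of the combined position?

Heap A is a plain Nim heap of size 2, so its Grundy value is 2.
Build the Grundy sequence for heap B with g(k) = mex{g(k−s) : s ∈ {3, 5, 6}, s ≤ k}:
g(0) = mex{} = 0
g(1) = mex{} = 0
g(2) = mex{} = 0
g(3) = mex{0} = 1
g(4) = mex{0} = 1
g(5) = mex{0} = 1
g(6) = mex{0,1} = 2
g(7) = mex{0,1} = 2
So g(7) = 2.
Heap C is a plain Nim heap of size 5, so its Grundy value is 5.
By the Sprague-Grundy theorem, the Grundy value of a sum of independent games is the XOR of the component values.
Combined value = 2 XOR 2 XOR 5 = 5.

5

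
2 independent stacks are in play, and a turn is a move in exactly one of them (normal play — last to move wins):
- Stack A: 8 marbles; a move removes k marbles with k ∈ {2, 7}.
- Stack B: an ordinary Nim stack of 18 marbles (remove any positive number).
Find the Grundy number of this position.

For stack A, compute g(0), g(1), … with moves {2, 7}:
g(0) = mex{} = 0
g(1) = mex{} = 0
g(2) = mex{0} = 1
g(3) = mex{0} = 1
g(4) = mex{1} = 0
g(5) = mex{1} = 0
g(6) = mex{0} = 1
g(7) = mex{0} = 1
g(8) = mex{0,1} = 2
So g(8) = 2.
Stack B is a plain Nim stack of size 18, so its Grundy value is 18.
By the Sprague-Grundy theorem, the Grundy value of a sum of independent games is the XOR of the component values.
Combined value = 2 ⊕ 18 = 16.

16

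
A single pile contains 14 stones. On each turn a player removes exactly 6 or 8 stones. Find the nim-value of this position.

0

Grundy values for subtraction set {6, 8}:
k:     0  1  2  3  4  5  6  7  8  9 10 11 12 13 14
g(k):  0  0  0  0  0  0  1  1  1  1  1  1  2  2  0
So g(14) = 0.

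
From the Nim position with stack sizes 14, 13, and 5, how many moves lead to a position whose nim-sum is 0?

3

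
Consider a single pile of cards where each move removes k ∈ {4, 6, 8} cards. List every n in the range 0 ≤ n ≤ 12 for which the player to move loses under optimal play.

0, 1, 2, 3, 12

Compute g(0), g(1), … for moves {4, 6, 8}:
k:     0  1  2  3  4  5  6  7  8  9 10 11 12
g(k):  0  0  0  0  1  1  1  1  2  2  2  2  0
The P-positions (g = 0) in 0..12 are 0, 1, 2, 3, 12.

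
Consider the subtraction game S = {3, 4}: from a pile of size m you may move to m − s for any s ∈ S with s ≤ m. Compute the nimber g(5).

Build the Grundy sequence with g(k) = mex{g(k−s) : s ∈ {3, 4}, s ≤ k}:
g(0) = mex{} = 0
g(1) = mex{} = 0
g(2) = mex{} = 0
g(3) = mex{0} = 1
g(4) = mex{0} = 1
g(5) = mex{0} = 1
So g(5) = 1.

1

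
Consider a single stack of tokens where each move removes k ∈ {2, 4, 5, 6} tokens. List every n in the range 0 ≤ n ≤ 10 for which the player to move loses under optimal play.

0, 1, 8, 9

Compute g(0), g(1), … for moves {2, 4, 5, 6}:
g(0) = mex{} = 0
g(1) = mex{} = 0
g(2) = mex{0} = 1
g(3) = mex{0} = 1
g(4) = mex{0,1} = 2
g(5) = mex{0,1} = 2
g(6) = mex{0,1,2} = 3
g(7) = mex{0,1,2} = 3
g(8) = mex{1,2,3} = 0
g(9) = mex{1,2,3} = 0
g(10) = mex{0,2,3} = 1
The P-positions (g = 0) in 0..10 are 0, 1, 8, 9.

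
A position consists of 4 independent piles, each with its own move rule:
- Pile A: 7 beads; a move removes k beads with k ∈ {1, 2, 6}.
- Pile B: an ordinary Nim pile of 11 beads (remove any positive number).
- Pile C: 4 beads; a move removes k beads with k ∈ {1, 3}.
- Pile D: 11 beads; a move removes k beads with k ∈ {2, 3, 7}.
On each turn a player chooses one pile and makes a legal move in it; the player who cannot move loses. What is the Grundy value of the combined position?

11

For pile A, compute g(0), g(1), … with moves {1, 2, 6}:
g(0) = mex{} = 0
g(1) = mex{0} = 1
g(2) = mex{0,1} = 2
g(3) = mex{1,2} = 0
g(4) = mex{0,2} = 1
g(5) = mex{0,1} = 2
g(6) = mex{0,1,2} = 3
g(7) = mex{1,2,3} = 0
So g(7) = 0.
Pile B is a plain Nim pile of size 11, so its Grundy value is 11.
Build the Grundy sequence for pile C with g(k) = mex{g(k−s) : s ∈ {1, 3}, s ≤ k}:
k:     0  1  2  3  4
g(k):  0  1  0  1  0
So g(4) = 0.
Build the Grundy sequence for pile D with g(k) = mex{g(k−s) : s ∈ {2, 3, 7}, s ≤ k}:
g(0) = mex{} = 0
g(1) = mex{} = 0
g(2) = mex{0} = 1
g(3) = mex{0} = 1
g(4) = mex{0,1} = 2
g(5) = mex{1} = 0
g(6) = mex{1,2} = 0
g(7) = mex{0,2} = 1
g(8) = mex{0} = 1
g(9) = mex{0,1} = 2
g(10) = mex{1} = 0
g(11) = mex{1,2} = 0
So g(11) = 0.
By the Sprague-Grundy theorem, the Grundy value of a sum of independent games is the XOR of the component values.
Combined value = 0 ⊕ 11 ⊕ 0 ⊕ 0 = 11.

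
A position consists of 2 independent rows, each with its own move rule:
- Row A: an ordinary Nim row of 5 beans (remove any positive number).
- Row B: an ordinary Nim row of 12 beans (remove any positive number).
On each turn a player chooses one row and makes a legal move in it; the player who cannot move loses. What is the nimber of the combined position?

Row A is a plain Nim row of size 5, so its Grundy value is 5.
Row B is a plain Nim row of size 12, so its Grundy value is 12.
The value of a disjunctive sum is the nim-sum of the parts.
Combined value = 5 XOR 12 = 9.

9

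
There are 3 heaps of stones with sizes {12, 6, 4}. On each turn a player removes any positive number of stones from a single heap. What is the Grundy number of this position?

Bitwise XOR of the heap sizes:
  1100  (12)
  0110  (6)
  0100  (4)
  ----
  1110  (14)

14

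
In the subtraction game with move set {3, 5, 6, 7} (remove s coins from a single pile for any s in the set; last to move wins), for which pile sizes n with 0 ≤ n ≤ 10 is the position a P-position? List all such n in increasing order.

0, 1, 2, 10

Grundy values for subtraction set {3, 5, 6, 7}:
g(0) = mex{} = 0
g(1) = mex{} = 0
g(2) = mex{} = 0
g(3) = mex{0} = 1
g(4) = mex{0} = 1
g(5) = mex{0} = 1
g(6) = mex{0,1} = 2
g(7) = mex{0,1} = 2
g(8) = mex{0,1} = 2
g(9) = mex{0,1,2} = 3
g(10) = mex{1,2} = 0
The P-positions (g = 0) in 0..10 are 0, 1, 2, 10.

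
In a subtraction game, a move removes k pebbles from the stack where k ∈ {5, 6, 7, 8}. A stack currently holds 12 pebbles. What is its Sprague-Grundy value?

Build the Grundy sequence with g(k) = mex{g(k−s) : s ∈ {5, 6, 7, 8}, s ≤ k}:
g(0) = mex{} = 0
g(1) = mex{} = 0
g(2) = mex{} = 0
g(3) = mex{} = 0
g(4) = mex{} = 0
g(5) = mex{0} = 1
g(6) = mex{0} = 1
g(7) = mex{0} = 1
g(8) = mex{0} = 1
g(9) = mex{0} = 1
g(10) = mex{0,1} = 2
g(11) = mex{0,1} = 2
g(12) = mex{0,1} = 2
So g(12) = 2.

2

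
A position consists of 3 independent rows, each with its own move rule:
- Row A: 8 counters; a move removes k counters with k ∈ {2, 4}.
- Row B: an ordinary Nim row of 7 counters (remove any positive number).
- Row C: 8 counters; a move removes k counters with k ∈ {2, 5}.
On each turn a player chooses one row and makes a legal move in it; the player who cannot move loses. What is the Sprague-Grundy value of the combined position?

For row A, compute g(0), g(1), … with moves {2, 4}:
g(0) = mex{} = 0
g(1) = mex{} = 0
g(2) = mex{0} = 1
g(3) = mex{0} = 1
g(4) = mex{0,1} = 2
g(5) = mex{0,1} = 2
g(6) = mex{1,2} = 0
g(7) = mex{1,2} = 0
g(8) = mex{0,2} = 1
So g(8) = 1.
Row B is a plain Nim row of size 7, so its Grundy value is 7.
Build the Grundy sequence for row C with g(k) = mex{g(k−s) : s ∈ {2, 5}, s ≤ k}:
k:     0  1  2  3  4  5  6  7  8
g(k):  0  0  1  1  0  2  1  0  0
So g(8) = 0.
The value of a disjunctive sum is the nim-sum of the parts.
Combined value = 1 ⊕ 7 ⊕ 0 = 6.

6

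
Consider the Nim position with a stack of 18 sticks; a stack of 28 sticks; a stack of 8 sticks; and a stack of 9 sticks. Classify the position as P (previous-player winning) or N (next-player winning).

N-position

Compute the nim-sum pairwise:
18 ^ 28 = 14
14 ^ 8 = 6
6 ^ 9 = 15
The nim-sum is 15 ≠ 0, so this is an N-position: the player to move can win.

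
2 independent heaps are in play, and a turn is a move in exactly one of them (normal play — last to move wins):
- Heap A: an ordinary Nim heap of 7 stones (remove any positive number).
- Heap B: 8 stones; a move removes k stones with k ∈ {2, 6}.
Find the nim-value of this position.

7

Heap A is a plain Nim heap of size 7, so its Grundy value is 7.
Grundy values for heap B (subtraction set {2, 6}):
k:     0  1  2  3  4  5  6  7  8
g(k):  0  0  1  1  0  0  1  1  0
So g(8) = 0.
The value of a disjunctive sum is the nim-sum of the parts.
Combined value = 7 XOR 0 = 7.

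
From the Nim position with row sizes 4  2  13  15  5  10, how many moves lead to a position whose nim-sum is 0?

3

Compute the nim-sum pairwise:
4 ⊕ 2 = 6
6 ⊕ 13 = 11
11 ⊕ 15 = 4
4 ⊕ 5 = 1
1 ⊕ 10 = 11
The overall nim-sum is X = 11. A row of size p has a winning move iff p XOR X < p (reduce it to p XOR X).
  4: 4 XOR 11 = 15 ≥ 4 — no move.
  2: 2 XOR 11 = 9 ≥ 2 — no move.
  13: 13 XOR 11 = 6 < 13 — winning move (to 6).
  15: 15 XOR 11 = 4 < 15 — winning move (to 4).
  5: 5 XOR 11 = 14 ≥ 5 — no move.
  10: 10 XOR 11 = 1 < 10 — winning move (to 1).
That gives 3 winning moves.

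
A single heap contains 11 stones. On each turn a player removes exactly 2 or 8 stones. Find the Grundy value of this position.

0

Compute g(0), g(1), … for moves {2, 8}:
g(0) = mex{} = 0
g(1) = mex{} = 0
g(2) = mex{0} = 1
g(3) = mex{0} = 1
g(4) = mex{1} = 0
g(5) = mex{1} = 0
g(6) = mex{0} = 1
g(7) = mex{0} = 1
g(8) = mex{0,1} = 2
g(9) = mex{0,1} = 2
g(10) = mex{1,2} = 0
g(11) = mex{1,2} = 0
So g(11) = 0.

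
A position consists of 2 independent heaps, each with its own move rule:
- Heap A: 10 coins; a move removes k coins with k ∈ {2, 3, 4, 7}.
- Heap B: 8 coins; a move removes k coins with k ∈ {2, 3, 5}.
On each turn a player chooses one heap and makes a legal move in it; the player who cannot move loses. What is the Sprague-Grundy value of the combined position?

2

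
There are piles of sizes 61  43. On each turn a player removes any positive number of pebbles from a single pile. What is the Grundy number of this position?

22

In binary:
  111101  (61)
  101011  (43)
  ------
  010110  (22)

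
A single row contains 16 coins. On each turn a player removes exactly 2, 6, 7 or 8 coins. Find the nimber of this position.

Build the Grundy sequence with g(k) = mex{g(k−s) : s ∈ {2, 6, 7, 8}, s ≤ k}:
k:     0  1  2  3  4  5  6  7  8  9 10 11 12 13 14 15 16
g(k):  0  0  1  1  0  0  1  1  2  2  3  3  2  2  0  0  1
So g(16) = 1.

1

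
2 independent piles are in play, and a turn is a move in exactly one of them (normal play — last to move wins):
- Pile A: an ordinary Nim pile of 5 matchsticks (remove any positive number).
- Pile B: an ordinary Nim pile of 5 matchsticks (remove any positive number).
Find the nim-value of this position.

Pile A is a plain Nim pile of size 5, so its Grundy value is 5.
Pile B is a plain Nim pile of size 5, so its Grundy value is 5.
The value of a disjunctive sum is the nim-sum of the parts.
Combined value = 5 XOR 5 = 0.

0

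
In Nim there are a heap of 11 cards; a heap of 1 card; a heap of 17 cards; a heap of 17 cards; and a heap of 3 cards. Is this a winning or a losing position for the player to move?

Winning position

Compute the nim-sum pairwise:
11 ^ 1 = 10
10 ^ 17 = 27
27 ^ 17 = 10
10 ^ 3 = 9
The nim-sum is 9 ≠ 0, so this is an N-position: the player to move can win.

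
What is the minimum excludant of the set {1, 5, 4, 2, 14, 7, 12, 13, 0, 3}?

6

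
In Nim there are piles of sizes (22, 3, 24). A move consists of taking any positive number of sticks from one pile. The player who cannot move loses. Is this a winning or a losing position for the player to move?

Winning position

Nim-sum: 22 XOR 3 XOR 24 = 13.
The nim-sum is 13 ≠ 0, so this is an N-position: the player to move can win.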